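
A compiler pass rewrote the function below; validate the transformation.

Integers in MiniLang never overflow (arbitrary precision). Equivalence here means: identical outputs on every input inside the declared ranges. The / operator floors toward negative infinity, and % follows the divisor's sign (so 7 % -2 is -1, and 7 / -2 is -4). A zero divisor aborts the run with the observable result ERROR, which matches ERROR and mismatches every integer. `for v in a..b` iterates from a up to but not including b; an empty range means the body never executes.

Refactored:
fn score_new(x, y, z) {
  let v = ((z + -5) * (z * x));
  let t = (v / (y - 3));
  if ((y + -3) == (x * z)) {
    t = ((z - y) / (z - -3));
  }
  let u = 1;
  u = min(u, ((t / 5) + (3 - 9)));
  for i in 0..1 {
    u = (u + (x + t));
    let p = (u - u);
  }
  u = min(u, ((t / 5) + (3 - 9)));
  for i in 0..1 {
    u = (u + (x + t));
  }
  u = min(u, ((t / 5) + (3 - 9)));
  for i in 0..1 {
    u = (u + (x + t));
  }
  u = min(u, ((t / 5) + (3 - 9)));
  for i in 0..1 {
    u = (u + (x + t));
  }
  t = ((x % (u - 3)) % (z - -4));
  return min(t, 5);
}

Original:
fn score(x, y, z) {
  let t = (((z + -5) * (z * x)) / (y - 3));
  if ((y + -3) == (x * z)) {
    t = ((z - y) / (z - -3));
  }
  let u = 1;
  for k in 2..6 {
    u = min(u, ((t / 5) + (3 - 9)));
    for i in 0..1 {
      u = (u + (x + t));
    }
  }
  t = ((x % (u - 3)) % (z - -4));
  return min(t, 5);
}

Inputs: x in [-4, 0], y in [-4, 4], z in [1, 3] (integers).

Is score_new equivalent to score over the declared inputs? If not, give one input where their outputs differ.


Reading the diff, among the changes: statement counts differ, and constant usage differs, and arithmetic usage differs, and local variable names differ, and loop structure differs, and min/max/abs usage differs.
Spot check at x=-1, y=4, z=1 — score: t=4, then ((y + -3) == (x * z)) is false, then u=1, then (k=2), then u=-6, then (i=0), then u=-3, then (k=3), then u=-6, then (i=0), then u=-3, then (k=4), then u=-6, then (i=0), then u=-3, then (k=5), then u=-6, then (i=0), then u=-3, then t=4, then returns 4. score_new: v=4, then t=4, then ((y + -3) == (x * z)) is false, then u=1, then u=-6, then (i=0), then u=-3, then p=0, then u=-6, then (i=0), then u=-3, then u=-6, then (i=0), then u=-3, then u=-6, then (i=0), then u=-3, then t=4, then returns 4. Both give 4.
Every one of the 135 inputs gives matching results.
verdict: equivalent


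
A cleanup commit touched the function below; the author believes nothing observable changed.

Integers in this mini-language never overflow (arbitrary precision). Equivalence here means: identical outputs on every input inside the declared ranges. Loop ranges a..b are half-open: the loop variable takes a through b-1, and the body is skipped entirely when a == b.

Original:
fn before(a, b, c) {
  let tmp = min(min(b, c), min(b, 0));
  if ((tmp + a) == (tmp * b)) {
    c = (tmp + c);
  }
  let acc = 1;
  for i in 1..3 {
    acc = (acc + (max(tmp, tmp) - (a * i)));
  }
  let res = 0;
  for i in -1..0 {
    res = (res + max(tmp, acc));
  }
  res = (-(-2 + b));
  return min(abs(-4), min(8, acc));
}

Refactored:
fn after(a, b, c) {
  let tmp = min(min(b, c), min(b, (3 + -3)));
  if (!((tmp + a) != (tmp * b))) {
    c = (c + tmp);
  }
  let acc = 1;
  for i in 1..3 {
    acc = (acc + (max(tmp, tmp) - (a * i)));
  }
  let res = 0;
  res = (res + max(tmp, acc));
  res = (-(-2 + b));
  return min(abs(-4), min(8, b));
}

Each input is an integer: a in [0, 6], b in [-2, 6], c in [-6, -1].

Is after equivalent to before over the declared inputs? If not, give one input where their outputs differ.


Take a=0, b=-2, c=-6.
before: tmp = -6; ((tmp + a) == (tmp * b)) -> false; acc = 1; [i=1]; acc = -5; [i=2]; acc = -11; res = 0; [i=-1]; res = -6; res = 4; return -11
after: tmp = -6; (!((tmp + a) != (tmp * b))) -> false; acc = 1; [i=1]; acc = -5; [i=2]; acc = -11; res = 0; res = -6; res = 4; return -2
-11 != -2, so the rewrite changes behavior.
verdict: not equivalent; witness: a=0, b=-2, c=-6


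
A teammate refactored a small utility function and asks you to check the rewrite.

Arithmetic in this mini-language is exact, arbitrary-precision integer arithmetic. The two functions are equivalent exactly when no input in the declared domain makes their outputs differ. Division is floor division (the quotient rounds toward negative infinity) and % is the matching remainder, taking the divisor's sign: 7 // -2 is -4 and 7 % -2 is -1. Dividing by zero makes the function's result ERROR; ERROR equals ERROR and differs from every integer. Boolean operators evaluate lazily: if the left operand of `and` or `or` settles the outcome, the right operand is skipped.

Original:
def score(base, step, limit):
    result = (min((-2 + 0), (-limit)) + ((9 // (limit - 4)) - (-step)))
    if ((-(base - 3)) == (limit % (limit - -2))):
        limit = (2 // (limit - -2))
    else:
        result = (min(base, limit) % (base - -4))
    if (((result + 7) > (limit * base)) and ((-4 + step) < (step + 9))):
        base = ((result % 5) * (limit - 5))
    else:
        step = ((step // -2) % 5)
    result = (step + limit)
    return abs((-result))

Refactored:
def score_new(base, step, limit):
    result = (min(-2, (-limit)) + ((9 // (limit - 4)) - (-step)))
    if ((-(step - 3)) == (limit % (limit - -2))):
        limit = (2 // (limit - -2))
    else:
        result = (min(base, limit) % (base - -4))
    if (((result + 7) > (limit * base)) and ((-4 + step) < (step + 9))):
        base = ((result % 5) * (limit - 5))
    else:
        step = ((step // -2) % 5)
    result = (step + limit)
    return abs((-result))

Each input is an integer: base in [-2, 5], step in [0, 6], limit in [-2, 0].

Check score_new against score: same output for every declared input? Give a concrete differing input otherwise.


These are not equivalent — on base=-2, step=3, limit=-1 the outputs split (2 vs 5).
score: result := -1 | ((-(base - 3)) == (limit % (limit - -2))): false | result := 0 | (((result + 7) > (limit * base)) and ((-4 + step) < (step + 9))): true | base := 0 | result := 2 | result 2
score_new: result := -1 | ((-(step - 3)) == (limit % (limit - -2))): true | limit := 2 | (((result + 7) > (limit * base)) and ((-4 + step) < (step + 9))): true | base := -12 | result := 5 | result 5
verdict: not equivalent; witness: base=-2, step=3, limit=-1


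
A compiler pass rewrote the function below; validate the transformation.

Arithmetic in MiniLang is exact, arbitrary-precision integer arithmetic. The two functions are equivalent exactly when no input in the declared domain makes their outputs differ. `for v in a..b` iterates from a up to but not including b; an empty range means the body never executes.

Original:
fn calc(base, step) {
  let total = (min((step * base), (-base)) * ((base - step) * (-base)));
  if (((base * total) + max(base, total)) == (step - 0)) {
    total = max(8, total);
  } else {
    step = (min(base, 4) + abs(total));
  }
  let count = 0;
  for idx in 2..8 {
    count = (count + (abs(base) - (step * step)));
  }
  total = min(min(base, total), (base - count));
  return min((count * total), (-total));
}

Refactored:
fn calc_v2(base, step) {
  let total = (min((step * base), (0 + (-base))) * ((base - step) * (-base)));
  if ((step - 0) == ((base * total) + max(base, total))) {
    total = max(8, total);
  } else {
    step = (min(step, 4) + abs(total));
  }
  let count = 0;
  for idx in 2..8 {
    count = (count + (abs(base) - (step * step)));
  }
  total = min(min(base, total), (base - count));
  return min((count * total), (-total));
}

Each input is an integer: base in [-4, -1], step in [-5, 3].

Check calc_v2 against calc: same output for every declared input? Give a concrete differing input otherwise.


At base=-2, step=-3: calc gives 2, calc_v2 gives -48.
verdict: not equivalent; witness: base=-2, step=-3


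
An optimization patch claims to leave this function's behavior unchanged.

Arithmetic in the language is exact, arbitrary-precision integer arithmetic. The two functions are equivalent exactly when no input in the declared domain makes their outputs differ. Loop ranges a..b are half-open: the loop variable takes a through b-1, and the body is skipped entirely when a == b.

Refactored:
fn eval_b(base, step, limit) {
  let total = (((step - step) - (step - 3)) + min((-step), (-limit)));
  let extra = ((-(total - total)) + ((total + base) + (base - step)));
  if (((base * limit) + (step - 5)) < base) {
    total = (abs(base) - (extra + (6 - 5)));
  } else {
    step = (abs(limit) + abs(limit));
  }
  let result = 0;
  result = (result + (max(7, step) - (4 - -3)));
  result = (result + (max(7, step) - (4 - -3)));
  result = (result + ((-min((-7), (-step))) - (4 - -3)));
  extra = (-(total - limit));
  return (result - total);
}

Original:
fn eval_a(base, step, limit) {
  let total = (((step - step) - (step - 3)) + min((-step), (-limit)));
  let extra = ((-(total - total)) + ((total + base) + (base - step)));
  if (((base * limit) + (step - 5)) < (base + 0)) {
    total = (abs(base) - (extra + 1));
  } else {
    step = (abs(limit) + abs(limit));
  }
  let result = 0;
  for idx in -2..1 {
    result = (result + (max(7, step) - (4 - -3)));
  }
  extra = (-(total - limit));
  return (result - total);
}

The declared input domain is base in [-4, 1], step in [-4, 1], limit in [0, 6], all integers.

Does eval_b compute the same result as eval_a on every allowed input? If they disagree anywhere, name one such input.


The two are interchangeable: statement counts differ; also arithmetic usage differs; also constant usage differs; also loop structure differs; also min/max/abs usage differs; also local variable names differ, and every declared input agrees.
As a probe, take base=-4, step=-2, limit=4: eval_a runs total=1, then extra=-5, then (((base * limit) + (step - 5)) < (base + 0)) is true, then total=8, then result=0, then (idx=-2), then result=0, then (idx=-1), then result=0, then (idx=0), then result=0, then extra=-4, then returns -8; eval_b runs total=1, then extra=-5, then (((base * limit) + (step - 5)) < base) is true, then total=8, then result=0, then result=0, then result=0, then result=0, then extra=-4, then returns -8; both end at -8.
Every one of the 252 inputs gives matching results.
verdict: equivalent


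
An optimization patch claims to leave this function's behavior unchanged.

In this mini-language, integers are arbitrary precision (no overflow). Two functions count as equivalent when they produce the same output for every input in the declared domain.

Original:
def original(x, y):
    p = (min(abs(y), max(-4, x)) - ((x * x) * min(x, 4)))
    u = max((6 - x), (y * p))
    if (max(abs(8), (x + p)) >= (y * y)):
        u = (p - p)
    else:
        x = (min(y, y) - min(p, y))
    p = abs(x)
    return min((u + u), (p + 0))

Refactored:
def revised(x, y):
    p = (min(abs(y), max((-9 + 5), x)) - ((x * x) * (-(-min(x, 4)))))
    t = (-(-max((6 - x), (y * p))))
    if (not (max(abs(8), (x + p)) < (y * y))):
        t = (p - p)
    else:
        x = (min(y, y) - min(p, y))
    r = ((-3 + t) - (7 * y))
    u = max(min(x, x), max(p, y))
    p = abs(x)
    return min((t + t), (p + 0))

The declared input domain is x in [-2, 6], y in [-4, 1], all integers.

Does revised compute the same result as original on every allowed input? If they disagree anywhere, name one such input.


Behavior is preserved: although arithmetic usage differs, min/max/abs usage differs, comparison usage differs, constant usage differs, statement counts differ, local variable names differ, boolean connective usage differs, the outputs never diverge.
As a probe, take x=4, y=-3: original runs p := -61 | u := 183 | (max(abs(8), (x + p)) >= (y * y)): false | x := 58 | p := 58 | result 58; revised runs p := -61 | t := 183 | (not (max(abs(8), (x + p)) < (y * y))): false | x := 58 | r := 201 | u := 58 | p := 58 | result 58; both end at 58.
An exhaustive pass over the 54 declared inputs shows identical outputs.
verdict: equivalent


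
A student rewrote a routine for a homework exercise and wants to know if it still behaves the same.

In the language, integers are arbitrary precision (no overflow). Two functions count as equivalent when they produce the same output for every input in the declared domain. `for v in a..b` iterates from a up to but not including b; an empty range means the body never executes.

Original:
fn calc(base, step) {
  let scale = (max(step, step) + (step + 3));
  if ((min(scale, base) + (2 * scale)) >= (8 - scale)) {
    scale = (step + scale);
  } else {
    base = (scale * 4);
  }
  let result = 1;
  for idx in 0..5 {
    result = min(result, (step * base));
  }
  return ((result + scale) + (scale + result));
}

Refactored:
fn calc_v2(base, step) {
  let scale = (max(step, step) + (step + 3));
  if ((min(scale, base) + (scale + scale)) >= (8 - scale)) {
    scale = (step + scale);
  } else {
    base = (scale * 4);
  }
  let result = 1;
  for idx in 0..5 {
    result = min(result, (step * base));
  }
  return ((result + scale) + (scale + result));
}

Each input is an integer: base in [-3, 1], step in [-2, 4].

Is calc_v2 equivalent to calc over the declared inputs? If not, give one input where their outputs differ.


Differences: constant usage differs, plus arithmetic usage differs — yet all 35 inputs agree.
verdict: equivalent


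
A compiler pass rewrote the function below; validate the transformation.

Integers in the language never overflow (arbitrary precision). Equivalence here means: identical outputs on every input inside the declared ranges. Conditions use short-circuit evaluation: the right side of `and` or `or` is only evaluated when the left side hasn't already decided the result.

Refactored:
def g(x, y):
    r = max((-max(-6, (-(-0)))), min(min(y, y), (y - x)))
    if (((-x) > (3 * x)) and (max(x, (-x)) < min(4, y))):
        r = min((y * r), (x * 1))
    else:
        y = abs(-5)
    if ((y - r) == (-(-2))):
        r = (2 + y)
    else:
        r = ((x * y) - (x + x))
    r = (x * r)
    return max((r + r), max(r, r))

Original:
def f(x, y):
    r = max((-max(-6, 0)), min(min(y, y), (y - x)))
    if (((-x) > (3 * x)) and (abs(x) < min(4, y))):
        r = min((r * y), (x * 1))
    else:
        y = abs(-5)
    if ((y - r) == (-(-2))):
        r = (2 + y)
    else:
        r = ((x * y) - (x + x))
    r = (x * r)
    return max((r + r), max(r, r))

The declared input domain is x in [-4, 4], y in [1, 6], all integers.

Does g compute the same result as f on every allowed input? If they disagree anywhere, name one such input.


Behavior is preserved: although min/max/abs usage differs, the outputs never diverge.
Tracing x=-4, y=1: f: r=1, then (((-x) > (3 * x)) and (abs(x) < min(4, y))) is false, then y=5, then ((y - r) == (-(-2))) is false, then r=-12, then r=48, then returns 96 | g: r=1, then (((-x) > (3 * x)) and (max(x, (-x)) < min(4, y))) is false, then y=5, then ((y - r) == (-(-2))) is false, then r=-12, then r=48, then returns 96 — matching result 96.
An exhaustive pass over the 54 declared inputs shows identical outputs.
verdict: equivalent


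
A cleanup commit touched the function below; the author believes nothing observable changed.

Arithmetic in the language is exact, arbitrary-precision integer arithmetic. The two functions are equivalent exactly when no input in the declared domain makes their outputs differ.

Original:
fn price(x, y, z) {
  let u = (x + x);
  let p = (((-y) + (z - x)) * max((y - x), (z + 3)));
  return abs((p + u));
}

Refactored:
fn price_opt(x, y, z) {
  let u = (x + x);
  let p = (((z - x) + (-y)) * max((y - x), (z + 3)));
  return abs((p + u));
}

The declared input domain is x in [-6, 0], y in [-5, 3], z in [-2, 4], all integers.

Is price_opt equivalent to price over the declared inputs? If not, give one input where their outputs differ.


The two versions differ — the changes include same computation, different form.
Tracing x=-4, y=1, z=2: price: u=-8, then p=25, then returns 17 | price_opt: u=-8, then p=25, then returns 17 — matching result 17.
Across all 441 domain points the two functions coincide.
verdict: equivalent


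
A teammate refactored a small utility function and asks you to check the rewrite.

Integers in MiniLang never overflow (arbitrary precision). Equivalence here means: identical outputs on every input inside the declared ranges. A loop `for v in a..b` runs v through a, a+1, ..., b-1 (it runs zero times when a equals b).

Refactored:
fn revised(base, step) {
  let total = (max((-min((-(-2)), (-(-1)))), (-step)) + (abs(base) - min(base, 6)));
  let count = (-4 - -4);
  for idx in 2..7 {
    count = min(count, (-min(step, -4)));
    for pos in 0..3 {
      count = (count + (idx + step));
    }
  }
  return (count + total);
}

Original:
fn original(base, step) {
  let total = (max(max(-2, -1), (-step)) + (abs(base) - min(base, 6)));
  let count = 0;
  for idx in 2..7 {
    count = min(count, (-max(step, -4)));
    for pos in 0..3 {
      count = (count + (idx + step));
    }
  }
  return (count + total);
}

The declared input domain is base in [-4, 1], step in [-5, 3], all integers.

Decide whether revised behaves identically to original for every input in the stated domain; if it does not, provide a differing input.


Not equivalent: base=-4, step=-3 separates them (23 vs 24).
original: total := 11 | count := 0 | iter idx=2: | count := 0 | iter pos=0: | count := -1 | iter pos=1: | count := -2 | iter pos=2: | count := -3 | iter idx=3: | count := -3 | iter pos=0: | count := -3 | iter pos=1: | count := -3 | iter pos=2: | count := -3 | iter idx=4: | count := -3 | iter pos=0: | count := -2 | iter pos=1: | count := -1 | iter pos=2: | count := 0 | iter idx=5: | count := 0 | iter pos=0: | count := 2 | iter pos=1: | count := 4 | iter pos=2: | count := 6 | iter idx=6: | count := 3 | iter pos=0: | count := 6 | iter pos=1: | count := 9 | iter pos=2: | count := 12 | result 23
revised: total := 11 | count := 0 | iter idx=2: | count := 0 | iter pos=0: | count := -1 | iter pos=1: | count := -2 | iter pos=2: | count := -3 | iter idx=3: | count := -3 | iter pos=0: | count := -3 | iter pos=1: | count := -3 | iter pos=2: | count := -3 | iter idx=4: | count := -3 | iter pos=0: | count := -2 | iter pos=1: | count := -1 | iter pos=2: | count := 0 | iter idx=5: | count := 0 | iter pos=0: | count := 2 | iter pos=1: | count := 4 | iter pos=2: | count := 6 | iter idx=6: | count := 4 | iter pos=0: | count := 7 | iter pos=1: | count := 10 | iter pos=2: | count := 13 | result 24
verdict: not equivalent; witness: base=-4, step=-3


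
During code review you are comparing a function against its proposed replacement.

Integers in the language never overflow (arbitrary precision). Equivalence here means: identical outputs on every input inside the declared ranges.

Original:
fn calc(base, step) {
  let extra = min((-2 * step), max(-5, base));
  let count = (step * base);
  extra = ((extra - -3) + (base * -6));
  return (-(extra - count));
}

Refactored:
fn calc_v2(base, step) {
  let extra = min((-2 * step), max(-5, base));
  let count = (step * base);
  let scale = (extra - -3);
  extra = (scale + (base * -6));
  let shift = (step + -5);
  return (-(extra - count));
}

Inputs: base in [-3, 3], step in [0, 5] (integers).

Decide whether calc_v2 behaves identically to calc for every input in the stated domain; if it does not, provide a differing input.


Equivalent. There is a behavioral-looking edit here, yet the outcome never shifts on this domain.
Every one of the 42 inputs gives matching results.
As a probe, take base=2, step=5: calc runs extra becomes -10; next count becomes 10; next extra becomes -19; next final value 29; calc_v2 runs extra becomes -10; next count becomes 10; next scale becomes -7; next extra becomes -19; next shift becomes 0; next final value 29; both end at 29.
verdict: equivalent


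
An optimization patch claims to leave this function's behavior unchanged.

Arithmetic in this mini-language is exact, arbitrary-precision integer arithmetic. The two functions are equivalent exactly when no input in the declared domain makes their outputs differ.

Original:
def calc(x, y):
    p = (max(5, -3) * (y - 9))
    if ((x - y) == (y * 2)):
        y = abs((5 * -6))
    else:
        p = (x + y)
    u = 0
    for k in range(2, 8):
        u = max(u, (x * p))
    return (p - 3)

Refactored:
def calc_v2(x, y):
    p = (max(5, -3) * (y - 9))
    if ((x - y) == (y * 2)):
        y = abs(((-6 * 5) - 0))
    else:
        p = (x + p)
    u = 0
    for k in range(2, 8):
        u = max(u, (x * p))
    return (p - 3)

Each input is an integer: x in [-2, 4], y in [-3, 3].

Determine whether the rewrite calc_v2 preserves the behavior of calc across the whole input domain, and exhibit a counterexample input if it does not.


Take x=-2, y=-3.
calc: p becomes -60; next ((x - y) == (y * 2)) evaluates to false; next p becomes -5; next u becomes 0; next at k=2:; next u becomes 10; next at k=3:; next u becomes 10; next at k=4:; next u becomes 10; next at k=5:; next u becomes 10; next at k=6:; next u becomes 10; next at k=7:; next u becomes 10; next final value -8
calc_v2: p becomes -60; next ((x - y) == (y * 2)) evaluates to false; next p becomes -62; next u becomes 0; next at k=2:; next u becomes 124; next at k=3:; next u becomes 124; next at k=4:; next u becomes 124; next at k=5:; next u becomes 124; next at k=6:; next u becomes 124; next at k=7:; next u becomes 124; next final value -65
-8 != -65, so the rewrite changes behavior.
verdict: not equivalent; witness: x=-2, y=-3


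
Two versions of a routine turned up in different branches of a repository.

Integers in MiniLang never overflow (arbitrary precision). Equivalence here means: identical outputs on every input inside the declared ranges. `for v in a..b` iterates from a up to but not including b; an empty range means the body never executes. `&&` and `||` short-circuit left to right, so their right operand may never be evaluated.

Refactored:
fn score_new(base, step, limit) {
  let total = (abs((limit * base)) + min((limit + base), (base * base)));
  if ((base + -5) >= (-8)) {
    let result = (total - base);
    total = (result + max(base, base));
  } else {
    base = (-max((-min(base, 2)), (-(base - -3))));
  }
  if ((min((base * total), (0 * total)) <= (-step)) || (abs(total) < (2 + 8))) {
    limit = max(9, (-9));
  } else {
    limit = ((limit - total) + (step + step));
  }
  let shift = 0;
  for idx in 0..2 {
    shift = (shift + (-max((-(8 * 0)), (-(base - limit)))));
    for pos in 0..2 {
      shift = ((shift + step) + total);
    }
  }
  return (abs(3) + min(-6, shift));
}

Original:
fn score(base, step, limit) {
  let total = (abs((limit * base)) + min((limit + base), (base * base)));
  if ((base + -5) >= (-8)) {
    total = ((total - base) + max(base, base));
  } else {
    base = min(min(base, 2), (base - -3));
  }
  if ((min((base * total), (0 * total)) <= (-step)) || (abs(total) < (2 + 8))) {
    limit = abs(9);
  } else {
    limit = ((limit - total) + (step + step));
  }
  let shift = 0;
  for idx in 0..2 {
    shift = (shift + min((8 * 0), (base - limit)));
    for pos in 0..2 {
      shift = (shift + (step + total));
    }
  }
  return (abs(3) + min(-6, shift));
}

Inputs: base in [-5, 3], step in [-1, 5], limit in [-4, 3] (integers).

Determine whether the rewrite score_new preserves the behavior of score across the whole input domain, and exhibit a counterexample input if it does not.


Although min/max/abs usage differs; also local variable names differ; also statement counts differ; also constant usage differs, 504/504 inputs agree.
verdict: equivalent


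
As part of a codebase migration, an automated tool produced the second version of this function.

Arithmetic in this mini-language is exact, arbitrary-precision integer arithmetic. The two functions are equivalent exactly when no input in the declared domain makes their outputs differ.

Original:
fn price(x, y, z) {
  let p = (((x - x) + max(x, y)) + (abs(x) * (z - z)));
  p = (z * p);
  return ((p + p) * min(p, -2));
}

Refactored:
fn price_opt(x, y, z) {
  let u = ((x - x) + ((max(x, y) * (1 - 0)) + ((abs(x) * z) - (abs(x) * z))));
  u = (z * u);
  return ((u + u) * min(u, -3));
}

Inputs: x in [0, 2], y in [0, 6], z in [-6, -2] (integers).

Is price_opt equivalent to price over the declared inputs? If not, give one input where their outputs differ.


The rewrite breaks on x=0, y=1, z=-2, where the results are 8 and 12.
price: p=1, then p=-2, then returns 8
price_opt: u=1, then u=-2, then returns 12
verdict: not equivalent; witness: x=0, y=1, z=-2


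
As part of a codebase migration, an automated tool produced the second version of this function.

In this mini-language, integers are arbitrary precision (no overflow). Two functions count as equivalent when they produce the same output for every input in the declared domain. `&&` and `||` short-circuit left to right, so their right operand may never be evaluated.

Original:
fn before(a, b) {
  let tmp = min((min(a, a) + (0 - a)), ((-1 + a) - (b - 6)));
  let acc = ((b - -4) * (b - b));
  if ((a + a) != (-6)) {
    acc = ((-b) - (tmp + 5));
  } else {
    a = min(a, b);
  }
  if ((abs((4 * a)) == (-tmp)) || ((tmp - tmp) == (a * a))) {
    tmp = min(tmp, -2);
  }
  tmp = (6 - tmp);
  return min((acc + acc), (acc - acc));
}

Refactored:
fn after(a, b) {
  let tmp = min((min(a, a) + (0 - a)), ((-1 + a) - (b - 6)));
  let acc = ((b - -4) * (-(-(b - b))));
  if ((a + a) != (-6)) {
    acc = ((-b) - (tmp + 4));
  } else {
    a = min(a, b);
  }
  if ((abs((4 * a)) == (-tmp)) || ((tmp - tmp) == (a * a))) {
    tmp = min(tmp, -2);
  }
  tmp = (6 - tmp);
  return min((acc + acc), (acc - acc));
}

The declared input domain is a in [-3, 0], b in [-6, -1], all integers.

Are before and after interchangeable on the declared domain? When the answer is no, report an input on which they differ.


Input a=-2, b=-4: -2 from before versus 0 from after.
verdict: not equivalent; witness: a=-2, b=-4


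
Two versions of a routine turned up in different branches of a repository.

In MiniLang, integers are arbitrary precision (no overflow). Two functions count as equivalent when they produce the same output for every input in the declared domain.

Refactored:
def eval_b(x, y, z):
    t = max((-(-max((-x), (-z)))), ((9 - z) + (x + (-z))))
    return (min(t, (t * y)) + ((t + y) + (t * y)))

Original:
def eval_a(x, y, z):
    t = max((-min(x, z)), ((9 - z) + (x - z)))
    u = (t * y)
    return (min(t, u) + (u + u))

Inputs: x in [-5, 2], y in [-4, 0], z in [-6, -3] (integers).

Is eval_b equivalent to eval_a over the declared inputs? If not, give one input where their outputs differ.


Consider the input x=-5, y=-4, z=-6.
eval_a: t := 16 | u := -64 | result -192
eval_b: t := 16 | result -116
-192 vs -116 — the two versions disagree here.
verdict: not equivalent; witness: x=-5, y=-4, z=-6


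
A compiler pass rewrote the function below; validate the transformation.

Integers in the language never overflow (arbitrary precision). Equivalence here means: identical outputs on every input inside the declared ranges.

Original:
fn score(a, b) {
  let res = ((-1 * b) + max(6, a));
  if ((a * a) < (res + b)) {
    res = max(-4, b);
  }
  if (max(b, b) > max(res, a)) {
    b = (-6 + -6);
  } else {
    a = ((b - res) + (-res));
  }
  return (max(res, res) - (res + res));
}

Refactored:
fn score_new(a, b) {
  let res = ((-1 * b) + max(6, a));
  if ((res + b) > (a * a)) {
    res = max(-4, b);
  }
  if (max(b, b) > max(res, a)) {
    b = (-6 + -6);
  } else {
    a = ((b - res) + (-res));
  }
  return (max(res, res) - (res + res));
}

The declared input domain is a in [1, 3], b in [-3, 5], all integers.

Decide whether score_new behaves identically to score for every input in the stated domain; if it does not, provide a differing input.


The two are interchangeable: comparison usage differs, and every declared input agrees.
Spot check at a=1, b=-2 — score: res=8, then ((a * a) < (res + b)) is true, then res=-2, then (max(b, b) > max(res, a)) is false, then a=2, then returns 2. score_new: res=8, then ((res + b) > (a * a)) is true, then res=-2, then (max(b, b) > max(res, a)) is false, then a=2, then returns 2. Both give 2.
Every one of the 27 inputs gives matching results.
verdict: equivalent


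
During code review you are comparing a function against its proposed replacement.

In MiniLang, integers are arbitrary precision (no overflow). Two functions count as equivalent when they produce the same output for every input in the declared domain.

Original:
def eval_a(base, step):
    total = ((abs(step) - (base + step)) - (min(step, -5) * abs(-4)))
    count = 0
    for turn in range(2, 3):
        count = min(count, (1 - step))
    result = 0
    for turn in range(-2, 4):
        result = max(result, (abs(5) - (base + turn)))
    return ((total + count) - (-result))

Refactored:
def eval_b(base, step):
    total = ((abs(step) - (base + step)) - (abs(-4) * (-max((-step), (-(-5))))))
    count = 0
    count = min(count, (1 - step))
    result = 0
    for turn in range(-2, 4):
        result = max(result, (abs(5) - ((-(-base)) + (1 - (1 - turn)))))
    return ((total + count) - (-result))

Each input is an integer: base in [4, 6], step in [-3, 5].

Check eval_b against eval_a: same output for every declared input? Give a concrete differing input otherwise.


The two are interchangeable: loop structure differs, statement counts differ, arithmetic usage differs, constant usage differs, min/max/abs usage differs, and every declared input agrees.
Tracing base=5, step=3: eval_a: total = 15; count = 0; [turn=2]; count = -2; result = 0; [turn=-2]; result = 2; [turn=-1]; result = 2; [turn=0]; result = 2; [turn=1]; result = 2; [turn=2]; result = 2; [turn=3]; result = 2; return 15 | eval_b: total = 15; count = 0; count = -2; result = 0; [turn=-2]; result = 2; [turn=-1]; result = 2; [turn=0]; result = 2; [turn=1]; result = 2; [turn=2]; result = 2; [turn=3]; result = 2; return 15 — matching result 15.
Across all 27 domain points the two functions coincide.
verdict: equivalent


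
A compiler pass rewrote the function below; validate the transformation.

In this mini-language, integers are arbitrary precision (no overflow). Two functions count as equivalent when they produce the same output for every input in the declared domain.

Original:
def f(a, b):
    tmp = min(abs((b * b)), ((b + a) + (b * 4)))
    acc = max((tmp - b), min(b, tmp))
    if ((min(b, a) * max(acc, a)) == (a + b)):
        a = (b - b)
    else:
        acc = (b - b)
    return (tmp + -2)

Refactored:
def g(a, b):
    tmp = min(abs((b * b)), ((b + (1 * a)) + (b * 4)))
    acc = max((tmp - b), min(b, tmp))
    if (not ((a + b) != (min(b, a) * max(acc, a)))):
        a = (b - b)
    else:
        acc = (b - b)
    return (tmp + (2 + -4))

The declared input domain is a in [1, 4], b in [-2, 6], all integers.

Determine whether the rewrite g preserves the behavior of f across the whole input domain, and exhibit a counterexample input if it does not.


Side by side, the visible changes include: constant usage differs, and boolean connective usage differs, and arithmetic usage differs, and comparison usage differs.
Tracing a=1, b=6: f: tmp=31, then acc=25, then ((min(b, a) * max(acc, a)) == (a + b)) is false, then acc=0, then returns 29 | g: tmp=31, then acc=25, then (not ((a + b) != (min(b, a) * max(acc, a)))) is false, then acc=0, then returns 29 — matching result 29.
Across all 36 domain points the two functions coincide.
verdict: equivalent


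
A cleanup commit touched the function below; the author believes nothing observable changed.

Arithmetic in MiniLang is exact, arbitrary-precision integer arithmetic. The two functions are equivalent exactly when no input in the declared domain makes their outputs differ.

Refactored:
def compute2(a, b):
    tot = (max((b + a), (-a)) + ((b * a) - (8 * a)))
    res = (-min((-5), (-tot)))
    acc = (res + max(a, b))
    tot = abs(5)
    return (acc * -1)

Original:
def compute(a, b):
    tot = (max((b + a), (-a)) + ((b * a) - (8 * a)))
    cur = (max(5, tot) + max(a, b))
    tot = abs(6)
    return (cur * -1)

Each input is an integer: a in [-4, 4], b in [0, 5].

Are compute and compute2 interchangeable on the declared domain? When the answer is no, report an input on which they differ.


The one real change (`6` became `5`) has no effect anywhere in the declared ranges.
Spot check at a=0, b=1 — compute: tot = 1; cur = 6; tot = 6; return -6. compute2: tot = 1; res = 5; acc = 6; tot = 5; return -6. Both give -6.
Sweeping the whole domain (54 inputs) finds no disagreement.
verdict: equivalent


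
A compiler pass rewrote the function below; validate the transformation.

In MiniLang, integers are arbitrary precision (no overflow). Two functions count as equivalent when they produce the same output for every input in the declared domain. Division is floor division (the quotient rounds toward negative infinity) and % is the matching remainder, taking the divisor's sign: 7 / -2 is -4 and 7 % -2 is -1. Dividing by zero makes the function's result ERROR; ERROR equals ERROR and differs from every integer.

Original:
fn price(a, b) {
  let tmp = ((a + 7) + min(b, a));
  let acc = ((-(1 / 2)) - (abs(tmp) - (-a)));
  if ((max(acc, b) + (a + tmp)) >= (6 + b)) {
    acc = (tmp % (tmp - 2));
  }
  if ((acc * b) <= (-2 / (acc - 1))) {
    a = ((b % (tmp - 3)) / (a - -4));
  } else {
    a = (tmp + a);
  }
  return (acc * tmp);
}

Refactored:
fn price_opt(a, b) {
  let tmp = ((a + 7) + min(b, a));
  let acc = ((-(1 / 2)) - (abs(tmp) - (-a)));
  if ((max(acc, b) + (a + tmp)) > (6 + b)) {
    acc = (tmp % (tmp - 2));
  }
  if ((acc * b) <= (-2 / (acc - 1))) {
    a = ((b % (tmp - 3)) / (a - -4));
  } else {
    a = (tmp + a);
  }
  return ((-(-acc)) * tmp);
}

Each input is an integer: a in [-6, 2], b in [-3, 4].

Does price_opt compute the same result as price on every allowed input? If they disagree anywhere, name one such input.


Evaluate both at a=0, b=-1.
price: tmp = 6; acc = -6; ((max(acc, b) + (a + tmp)) >= (6 + b)) -> true; acc = 2; ((acc * b) <= (-2 / (acc - 1))) -> true; a = 0; return 12
price_opt: tmp = 6; acc = -6; ((max(acc, b) + (a + tmp)) > (6 + b)) -> false; ((acc * b) <= (-2 / (acc - 1))) -> false; a = 6; return -36
12 against -36: the behavior changed.
verdict: not equivalent; witness: a=0, b=-1


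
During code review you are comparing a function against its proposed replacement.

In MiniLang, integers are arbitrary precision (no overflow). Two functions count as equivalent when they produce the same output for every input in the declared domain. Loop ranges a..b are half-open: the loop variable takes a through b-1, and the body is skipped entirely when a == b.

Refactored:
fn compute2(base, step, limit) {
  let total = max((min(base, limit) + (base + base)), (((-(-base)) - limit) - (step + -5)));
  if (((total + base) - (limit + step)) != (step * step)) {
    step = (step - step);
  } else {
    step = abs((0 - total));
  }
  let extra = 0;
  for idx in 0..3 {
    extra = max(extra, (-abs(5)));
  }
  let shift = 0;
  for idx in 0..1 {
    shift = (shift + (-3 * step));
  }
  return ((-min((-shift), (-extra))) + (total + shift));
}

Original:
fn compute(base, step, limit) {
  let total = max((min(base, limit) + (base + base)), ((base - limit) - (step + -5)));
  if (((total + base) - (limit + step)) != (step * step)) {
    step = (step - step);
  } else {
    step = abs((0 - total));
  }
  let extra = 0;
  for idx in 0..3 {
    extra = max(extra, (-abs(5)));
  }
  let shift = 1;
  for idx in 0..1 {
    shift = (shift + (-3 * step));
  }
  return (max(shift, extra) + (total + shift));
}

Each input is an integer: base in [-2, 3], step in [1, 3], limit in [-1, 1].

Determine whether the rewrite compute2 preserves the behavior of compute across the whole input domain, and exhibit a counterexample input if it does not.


Take base=-2, step=1, limit=-1.
compute: total=3, then (((total + base) - (limit + step)) != (step * step)) is false, then step=3, then extra=0, then (idx=0), then extra=0, then (idx=1), then extra=0, then (idx=2), then extra=0, then shift=1, then (idx=0), then shift=-8, then returns -5
compute2: total=3, then (((total + base) - (limit + step)) != (step * step)) is false, then step=3, then extra=0, then (idx=0), then extra=0, then (idx=1), then extra=0, then (idx=2), then extra=0, then shift=0, then (idx=0), then shift=-9, then returns -6
-5 and -6 differ, so these are not the same function on this domain.
verdict: not equivalent; witness: base=-2, step=1, limit=-1


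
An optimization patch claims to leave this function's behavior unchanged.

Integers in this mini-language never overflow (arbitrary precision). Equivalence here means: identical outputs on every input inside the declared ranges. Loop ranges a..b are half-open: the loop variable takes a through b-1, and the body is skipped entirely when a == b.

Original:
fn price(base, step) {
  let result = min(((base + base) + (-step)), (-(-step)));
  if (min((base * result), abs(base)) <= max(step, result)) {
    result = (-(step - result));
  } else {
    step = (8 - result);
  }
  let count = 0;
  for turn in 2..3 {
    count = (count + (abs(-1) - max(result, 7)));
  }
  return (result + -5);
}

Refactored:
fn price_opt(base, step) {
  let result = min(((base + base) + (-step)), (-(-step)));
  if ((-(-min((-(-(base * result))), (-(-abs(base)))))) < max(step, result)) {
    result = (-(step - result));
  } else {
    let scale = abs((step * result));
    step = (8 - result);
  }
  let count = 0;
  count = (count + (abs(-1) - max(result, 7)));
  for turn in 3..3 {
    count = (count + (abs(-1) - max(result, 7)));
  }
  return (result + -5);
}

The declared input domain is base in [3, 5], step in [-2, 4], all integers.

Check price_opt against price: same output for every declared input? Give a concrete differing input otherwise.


Not equivalent: base=3, step=3 separates them (-5 vs -2).
price: result = 3; (min((base * result), abs(base)) <= max(step, result)) -> true; result = 0; count = 0; [turn=2]; count = -6; return -5
price_opt: result = 3; ((-(-min((-(-(base * result))), (-(-abs(base)))))) < max(step, result)) -> false; scale = 9; step = 5; count = 0; count = -6; the turn loop: no iterations; return -2
verdict: not equivalent; witness: base=3, step=3


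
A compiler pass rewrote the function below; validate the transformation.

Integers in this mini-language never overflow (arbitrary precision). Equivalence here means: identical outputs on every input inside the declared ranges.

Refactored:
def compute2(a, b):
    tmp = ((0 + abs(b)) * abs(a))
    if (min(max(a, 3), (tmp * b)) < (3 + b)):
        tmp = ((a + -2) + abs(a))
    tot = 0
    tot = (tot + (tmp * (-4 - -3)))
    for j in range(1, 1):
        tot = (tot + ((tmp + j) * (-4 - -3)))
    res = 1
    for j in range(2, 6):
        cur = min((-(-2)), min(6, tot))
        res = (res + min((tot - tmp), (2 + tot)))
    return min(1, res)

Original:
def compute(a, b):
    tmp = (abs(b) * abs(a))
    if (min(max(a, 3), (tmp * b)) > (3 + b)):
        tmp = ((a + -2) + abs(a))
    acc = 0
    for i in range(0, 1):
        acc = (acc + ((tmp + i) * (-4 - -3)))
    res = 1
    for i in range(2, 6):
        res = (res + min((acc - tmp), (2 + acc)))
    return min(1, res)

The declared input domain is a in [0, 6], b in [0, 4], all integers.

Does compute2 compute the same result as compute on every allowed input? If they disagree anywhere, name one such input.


Take a=1, b=1.
compute: tmp := 1 | (min(max(a, 3), (tmp * b)) > (3 + b)): false | acc := 0 | iter i=0: | acc := -1 | res := 1 | iter i=2: | res := -1 | iter i=3: | res := -3 | iter i=4: | res := -5 | iter i=5: | res := -7 | result -7
compute2: tmp := 1 | (min(max(a, 3), (tmp * b)) < (3 + b)): true | tmp := 0 | tot := 0 | tot := 0 | loop over j: empty range | res := 1 | iter j=2: | cur := 0 | res := 1 | iter j=3: | cur := 0 | res := 1 | iter j=4: | cur := 0 | res := 1 | iter j=5: | cur := 0 | res := 1 | result 1
-7 against 1: the behavior changed.
verdict: not equivalent; witness: a=1, b=1


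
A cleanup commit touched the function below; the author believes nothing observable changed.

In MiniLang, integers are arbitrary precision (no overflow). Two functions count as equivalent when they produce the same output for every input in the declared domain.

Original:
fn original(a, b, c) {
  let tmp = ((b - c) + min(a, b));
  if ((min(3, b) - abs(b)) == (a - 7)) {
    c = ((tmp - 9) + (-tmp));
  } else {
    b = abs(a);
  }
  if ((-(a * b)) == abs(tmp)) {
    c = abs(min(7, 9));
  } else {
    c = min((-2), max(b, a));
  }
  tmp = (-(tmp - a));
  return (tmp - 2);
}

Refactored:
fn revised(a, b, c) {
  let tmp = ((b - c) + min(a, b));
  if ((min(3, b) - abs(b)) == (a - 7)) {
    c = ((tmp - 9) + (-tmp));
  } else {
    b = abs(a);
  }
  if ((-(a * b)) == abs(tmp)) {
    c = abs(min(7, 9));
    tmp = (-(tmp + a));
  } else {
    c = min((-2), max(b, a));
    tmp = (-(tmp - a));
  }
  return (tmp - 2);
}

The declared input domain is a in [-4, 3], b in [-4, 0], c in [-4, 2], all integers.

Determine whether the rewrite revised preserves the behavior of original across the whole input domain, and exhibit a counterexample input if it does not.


The rewrite breaks on a=-3, b=-4, c=1, where the results are 4 and 10.
original: tmp := -9 | ((min(3, b) - abs(b)) == (a - 7)): false | b := 3 | ((-(a * b)) == abs(tmp)): true | c := 7 | tmp := 6 | result 4
revised: tmp := -9 | ((min(3, b) - abs(b)) == (a - 7)): false | b := 3 | ((-(a * b)) == abs(tmp)): true | c := 7 | tmp := 12 | result 10
verdict: not equivalent; witness: a=-3, b=-4, c=1
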